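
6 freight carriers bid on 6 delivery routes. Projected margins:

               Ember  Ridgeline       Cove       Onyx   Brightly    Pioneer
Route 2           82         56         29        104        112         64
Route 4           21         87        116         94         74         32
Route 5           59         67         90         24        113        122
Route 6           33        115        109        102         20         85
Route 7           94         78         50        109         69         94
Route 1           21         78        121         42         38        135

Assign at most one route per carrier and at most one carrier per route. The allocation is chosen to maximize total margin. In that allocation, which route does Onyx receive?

Optimal: Ember→Route 7 ($94k), Ridgeline→Route 6 ($115k), Cove→Route 4 ($116k), Onyx→Route 2 ($104k), Brightly→Route 5 ($113k), Pioneer→Route 1 ($135k) — total 94+115+116+104+113+135 = $677k.
Column-greedy (each route in turn goes to its best remaining carrier) gives $595k, worse by 82.
Onyx's own top route is Route 7 ($109k), but forcing Onyx→Route 7 and reassigning the rest optimally gives only $670k — worse by 7.

Onyx receives Route 2.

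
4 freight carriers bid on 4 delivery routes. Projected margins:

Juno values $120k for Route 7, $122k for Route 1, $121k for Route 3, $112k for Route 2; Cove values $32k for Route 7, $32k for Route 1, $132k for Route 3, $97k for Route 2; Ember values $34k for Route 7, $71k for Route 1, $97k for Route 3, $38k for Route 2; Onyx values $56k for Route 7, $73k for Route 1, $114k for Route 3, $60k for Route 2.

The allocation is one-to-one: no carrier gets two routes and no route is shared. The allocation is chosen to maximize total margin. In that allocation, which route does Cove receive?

Cove receives Route 2.

Optimal: Juno→Route 7 ($120k), Cove→Route 2 ($97k), Ember→Route 1 ($71k), Onyx→Route 3 ($114k) — total 120+97+71+114 = $402k.
Row-greedy (each carrier in turn takes its best remaining route) gives $348k, worse by 54.
Cove's own top route is Route 3 ($132k), but forcing Cove→Route 3 and reassigning the rest optimally gives only $383k — worse by 19.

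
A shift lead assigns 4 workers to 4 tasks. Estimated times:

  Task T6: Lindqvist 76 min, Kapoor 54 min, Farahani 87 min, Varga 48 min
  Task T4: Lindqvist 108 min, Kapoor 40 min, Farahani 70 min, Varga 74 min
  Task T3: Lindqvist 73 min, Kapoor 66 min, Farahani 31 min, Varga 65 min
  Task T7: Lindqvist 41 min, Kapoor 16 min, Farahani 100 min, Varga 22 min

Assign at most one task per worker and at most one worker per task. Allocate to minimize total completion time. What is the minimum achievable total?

This is the linear assignment problem.
Optimal: Lindqvist→Task T7 (41 min), Kapoor→Task T4 (40 min), Farahani→Task T3 (31 min), Varga→Task T6 (48 min) — total 41+40+31+48 = 160 min.
Min-entry greedy (repeatedly take the single cheapest remaining cell) gives 203 min, worse by 43.
Checked against all permutations: 160 min is optimal.

Minimum total: 160 min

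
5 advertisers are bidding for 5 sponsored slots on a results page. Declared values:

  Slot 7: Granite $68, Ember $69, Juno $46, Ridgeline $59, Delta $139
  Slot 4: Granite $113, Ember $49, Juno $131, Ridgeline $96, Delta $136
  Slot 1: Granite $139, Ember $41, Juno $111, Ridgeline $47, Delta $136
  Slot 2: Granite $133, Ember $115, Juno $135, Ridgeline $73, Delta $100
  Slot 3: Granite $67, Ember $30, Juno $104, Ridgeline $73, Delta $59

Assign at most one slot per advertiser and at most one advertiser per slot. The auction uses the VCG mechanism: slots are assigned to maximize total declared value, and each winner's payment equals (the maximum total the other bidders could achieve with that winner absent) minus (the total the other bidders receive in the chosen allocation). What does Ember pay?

Ember pays $27.

Efficient allocation: Granite→Slot 1 ($139), Ember→Slot 2 ($115), Juno→Slot 4 ($131), Ridgeline→Slot 3 ($73), Delta→Slot 7 ($139); total welfare W = $597.
Ember receives Slot 2 at value $115, so the others get W − 115 = $482.
Without Ember: best allocation of the remaining 4 bidders over all 5 slots is Granite→Slot 1 ($139), Juno→Slot 2 ($135), Ridgeline→Slot 4 ($96), Delta→Slot 7 ($139), total $509.
VCG payment = (others' best without Ember) − (others' welfare with Ember) = 509 − 482 = $27.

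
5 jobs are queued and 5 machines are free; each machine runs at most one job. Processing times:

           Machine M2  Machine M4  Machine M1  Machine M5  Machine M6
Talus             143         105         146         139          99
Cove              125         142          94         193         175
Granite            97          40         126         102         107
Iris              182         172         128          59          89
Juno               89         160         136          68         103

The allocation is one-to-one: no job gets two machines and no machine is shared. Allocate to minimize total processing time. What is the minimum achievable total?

Minimum total: 381 min

This is the linear assignment problem.
Optimal: Talus→Machine M6 (99 min), Cove→Machine M1 (94 min), Granite→Machine M4 (40 min), Iris→Machine M5 (59 min), Juno→Machine M2 (89 min) — total 99+94+40+59+89 = 381 min.
Swapping Talus↔Iris (Talus→Machine M5 139 min, Iris→Machine M6 89 min) adds 70.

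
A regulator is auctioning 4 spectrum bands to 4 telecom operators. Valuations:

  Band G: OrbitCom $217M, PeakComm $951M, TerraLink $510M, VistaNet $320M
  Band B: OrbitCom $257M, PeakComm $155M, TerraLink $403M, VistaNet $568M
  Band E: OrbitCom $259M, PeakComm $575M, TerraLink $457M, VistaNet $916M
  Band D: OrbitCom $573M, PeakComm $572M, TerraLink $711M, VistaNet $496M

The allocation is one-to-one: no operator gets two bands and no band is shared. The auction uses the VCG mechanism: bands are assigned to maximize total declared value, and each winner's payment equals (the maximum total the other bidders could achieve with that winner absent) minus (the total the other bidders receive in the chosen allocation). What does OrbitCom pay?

OrbitCom pays $308M.

Efficient allocation: OrbitCom→Band D ($573M), PeakComm→Band G ($951M), TerraLink→Band B ($403M), VistaNet→Band E ($916M); total welfare W = $2843M.
OrbitCom receives Band D at value $573M, so the others get W − 573 = $2270M.
Without OrbitCom: best allocation of the remaining 3 bidders over all 4 bands is PeakComm→Band G ($951M), TerraLink→Band D ($711M), VistaNet→Band E ($916M), total $2578M.
VCG payment = (others' best without OrbitCom) − (others' welfare with OrbitCom) = 2578 − 2270 = $308M.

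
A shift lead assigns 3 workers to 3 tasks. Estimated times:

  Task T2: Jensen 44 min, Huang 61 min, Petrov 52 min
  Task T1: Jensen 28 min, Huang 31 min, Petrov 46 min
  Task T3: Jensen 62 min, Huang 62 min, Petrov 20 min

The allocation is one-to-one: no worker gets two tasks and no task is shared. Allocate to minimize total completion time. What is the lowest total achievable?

Treat this as an assignment problem: match each worker to one task.
Optimal: Jensen→Task T2 (44 min), Huang→Task T1 (31 min), Petrov→Task T3 (20 min) — total 44+31+20 = 95 min.
Min-entry greedy (repeatedly take the single cheapest remaining cell) gives 109 min, worse by 14.
Next-best assignment: Jensen→Task T1, Huang→Task T2, Petrov→Task T3 = 109 min.
Swapping Petrov↔Jensen (Petrov→Task T2 52 min, Jensen→Task T3 62 min) adds 50.

Minimum total: 95 min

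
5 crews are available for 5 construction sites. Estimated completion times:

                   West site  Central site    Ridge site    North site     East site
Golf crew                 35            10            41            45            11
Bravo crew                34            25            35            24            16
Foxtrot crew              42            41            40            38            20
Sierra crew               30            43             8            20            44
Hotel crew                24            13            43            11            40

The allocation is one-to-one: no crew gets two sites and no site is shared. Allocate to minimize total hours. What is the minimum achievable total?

This is the linear assignment problem.
Optimal: Golf crew→Central site (10 hours), Bravo crew→West site (34 hours), Foxtrot crew→East site (20 hours), Sierra crew→Ridge site (8 hours), Hotel crew→North site (11 hours) — total 10+34+20+8+11 = 83 hours.
Column-greedy (each site in turn goes to its cheapest remaining crew) gives 86 hours, worse by 3.
Next-best assignment: Golf crew→Central site, Bravo crew→North site, Foxtrot crew→East site, Sierra crew→Ridge site, Hotel crew→West site = 86 hours.
Swapping Sierra crew↔Golf crew (Sierra crew→Central site 43 hours, Golf crew→Ridge site 41 hours) adds 66.
Checked against all permutations: 83 hours is optimal.

Minimum total: 83 hours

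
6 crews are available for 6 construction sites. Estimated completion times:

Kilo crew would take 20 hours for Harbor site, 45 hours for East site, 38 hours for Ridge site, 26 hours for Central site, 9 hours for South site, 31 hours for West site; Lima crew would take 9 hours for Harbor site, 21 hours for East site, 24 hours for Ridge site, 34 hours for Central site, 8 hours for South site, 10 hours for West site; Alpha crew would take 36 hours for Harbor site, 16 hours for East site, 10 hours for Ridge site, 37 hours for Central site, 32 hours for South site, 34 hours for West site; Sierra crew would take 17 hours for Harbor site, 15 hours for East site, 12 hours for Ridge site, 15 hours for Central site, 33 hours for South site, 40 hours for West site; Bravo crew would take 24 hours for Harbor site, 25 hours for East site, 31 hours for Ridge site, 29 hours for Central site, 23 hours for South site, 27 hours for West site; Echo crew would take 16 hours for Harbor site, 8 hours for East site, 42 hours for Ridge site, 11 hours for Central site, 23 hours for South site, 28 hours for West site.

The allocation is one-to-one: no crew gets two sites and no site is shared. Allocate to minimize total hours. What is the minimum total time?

Minimum total: 76 hours

Optimal: Kilo crew→South site (9 hours), Lima crew→West site (10 hours), Alpha crew→Ridge site (10 hours), Sierra crew→Central site (15 hours), Bravo crew→Harbor site (24 hours), Echo crew→East site (8 hours) — total 9+10+10+15+24+8 = 76 hours.
Min-entry greedy (repeatedly take the single cheapest remaining cell) gives 88 hours, worse by 12.
Next-best assignment: Kilo crew→South site, Lima crew→Harbor site, Alpha crew→Ridge site, Sierra crew→Central site, Bravo crew→West site, Echo crew→East site = 78 hours.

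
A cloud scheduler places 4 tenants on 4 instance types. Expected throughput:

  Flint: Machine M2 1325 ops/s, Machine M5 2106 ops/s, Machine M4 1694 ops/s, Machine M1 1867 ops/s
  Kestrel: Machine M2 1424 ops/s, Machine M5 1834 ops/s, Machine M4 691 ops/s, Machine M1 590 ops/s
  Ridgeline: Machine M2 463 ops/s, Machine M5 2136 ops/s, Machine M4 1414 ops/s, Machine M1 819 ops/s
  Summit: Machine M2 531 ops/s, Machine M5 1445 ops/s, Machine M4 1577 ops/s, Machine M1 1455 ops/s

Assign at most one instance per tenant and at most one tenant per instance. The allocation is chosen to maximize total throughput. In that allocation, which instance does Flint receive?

Flint receives Machine M1.

This is the linear assignment problem.
Optimal: Flint→Machine M1 (1867 ops/s), Kestrel→Machine M2 (1424 ops/s), Ridgeline→Machine M5 (2136 ops/s), Summit→Machine M4 (1577 ops/s) — total 1867+1424+2136+1577 = 7004 ops/s.
Column-greedy (each instance in turn goes to its best remaining tenant) gives 6709 ops/s, worse by 295.
Swapping Summit↔Kestrel (Summit→Machine M2 531 ops/s, Kestrel→Machine M4 691 ops/s) loses 1779.
Flint's own top instance is Machine M5 (2106 ops/s), but forcing Flint→Machine M5 and reassigning the rest optimally gives only 6399 ops/s — worse by 605.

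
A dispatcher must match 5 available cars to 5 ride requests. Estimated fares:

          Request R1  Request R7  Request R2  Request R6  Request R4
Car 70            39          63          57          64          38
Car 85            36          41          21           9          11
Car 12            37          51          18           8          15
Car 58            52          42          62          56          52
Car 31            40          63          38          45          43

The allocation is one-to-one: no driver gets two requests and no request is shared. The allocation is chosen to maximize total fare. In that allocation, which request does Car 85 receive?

Optimal: Car 70→Request R6 ($64), Car 85→Request R1 ($36), Car 12→Request R7 ($51), Car 58→Request R2 ($62), Car 31→Request R4 ($43) — total 64+36+51+62+43 = $256.
Row-greedy (each driver in turn takes its best remaining request) gives $247, worse by 9.
Swapping Car 70↔Car 85 (Car 70→Request R1 $39, Car 85→Request R6 $9) loses 52.
Checked against all permutations: $256 is optimal.
Car 85's own top request is Request R7 ($41), but forcing Car 85→Request R7 and reassigning the rest optimally gives only $247 — worse by 9.

Car 85 receives Request R1.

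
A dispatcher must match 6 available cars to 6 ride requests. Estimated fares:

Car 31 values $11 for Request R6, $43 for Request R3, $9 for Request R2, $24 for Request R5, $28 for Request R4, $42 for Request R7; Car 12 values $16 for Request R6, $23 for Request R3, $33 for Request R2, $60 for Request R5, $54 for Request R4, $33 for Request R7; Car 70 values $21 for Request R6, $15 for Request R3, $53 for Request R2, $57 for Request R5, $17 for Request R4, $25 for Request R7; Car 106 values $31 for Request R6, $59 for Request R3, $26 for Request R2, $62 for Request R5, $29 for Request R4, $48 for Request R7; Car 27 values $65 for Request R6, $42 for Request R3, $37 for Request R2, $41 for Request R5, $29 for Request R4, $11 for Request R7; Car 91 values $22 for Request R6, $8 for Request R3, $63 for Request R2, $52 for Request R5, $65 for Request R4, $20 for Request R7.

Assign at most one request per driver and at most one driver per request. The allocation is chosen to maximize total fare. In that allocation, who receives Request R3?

This is the linear assignment problem.
Optimal: Car 31→Request R7 ($42), Car 12→Request R5 ($60), Car 70→Request R2 ($53), Car 106→Request R3 ($59), Car 27→Request R6 ($65), Car 91→Request R4 ($65) — total 42+60+53+59+65+65 = $344.
Row-greedy (each driver in turn takes its best remaining request) gives $334, worse by 10.
Swapping Car 70↔Car 91 (Car 70→Request R4 $17, Car 91→Request R2 $63) loses 38.
Car 106's own top request is Request R5 ($62), but forcing Car 106→Request R5 and reassigning the rest optimally gives only $321 — worse by 23.

Car 106 receives Request R3.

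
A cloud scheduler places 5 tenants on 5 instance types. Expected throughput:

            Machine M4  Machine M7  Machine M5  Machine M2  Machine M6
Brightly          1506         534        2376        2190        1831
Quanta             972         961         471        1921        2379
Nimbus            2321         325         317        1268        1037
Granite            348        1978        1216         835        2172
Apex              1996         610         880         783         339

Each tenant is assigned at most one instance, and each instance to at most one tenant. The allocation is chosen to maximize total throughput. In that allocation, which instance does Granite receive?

Optimal: Brightly→Machine M5 (2376 ops/s), Quanta→Machine M6 (2379 ops/s), Nimbus→Machine M2 (1268 ops/s), Granite→Machine M7 (1978 ops/s), Apex→Machine M4 (1996 ops/s) — total 2376+2379+1268+1978+1996 = 9997 ops/s.
Max-entry greedy (repeatedly take the single best remaining cell) gives 9837 ops/s, worse by 160.
Next-best assignment: Brightly→Machine M5, Quanta→Machine M6, Nimbus→Machine M4, Granite→Machine M7, Apex→Machine M2 = 9837 ops/s.
Granite's own top instance is Machine M6 (2172 ops/s), but forcing Granite→Machine M6 and reassigning the rest optimally gives only 9400 ops/s — worse by 597.

Granite receives Machine M7.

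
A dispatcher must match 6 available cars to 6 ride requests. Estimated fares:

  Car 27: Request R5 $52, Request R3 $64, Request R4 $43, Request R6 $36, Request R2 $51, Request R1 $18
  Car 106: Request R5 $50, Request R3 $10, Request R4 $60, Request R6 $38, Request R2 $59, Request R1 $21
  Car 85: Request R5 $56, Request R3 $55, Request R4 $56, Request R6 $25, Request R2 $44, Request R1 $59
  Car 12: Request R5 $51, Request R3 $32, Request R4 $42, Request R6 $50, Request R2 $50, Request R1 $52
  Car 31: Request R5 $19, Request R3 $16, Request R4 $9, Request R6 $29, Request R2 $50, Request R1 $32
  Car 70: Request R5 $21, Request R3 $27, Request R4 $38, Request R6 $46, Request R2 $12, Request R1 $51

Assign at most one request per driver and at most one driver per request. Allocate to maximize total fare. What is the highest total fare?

Treat this as an assignment problem: match each driver to one request.
Optimal: Car 27→Request R3 ($64), Car 106→Request R4 ($60), Car 85→Request R5 ($56), Car 12→Request R6 ($50), Car 31→Request R2 ($50), Car 70→Request R1 ($51) — total 64+60+56+50+50+51 = $331.
Max-entry greedy (repeatedly take the single best remaining cell) gives $330, worse by 1.

Max total: $331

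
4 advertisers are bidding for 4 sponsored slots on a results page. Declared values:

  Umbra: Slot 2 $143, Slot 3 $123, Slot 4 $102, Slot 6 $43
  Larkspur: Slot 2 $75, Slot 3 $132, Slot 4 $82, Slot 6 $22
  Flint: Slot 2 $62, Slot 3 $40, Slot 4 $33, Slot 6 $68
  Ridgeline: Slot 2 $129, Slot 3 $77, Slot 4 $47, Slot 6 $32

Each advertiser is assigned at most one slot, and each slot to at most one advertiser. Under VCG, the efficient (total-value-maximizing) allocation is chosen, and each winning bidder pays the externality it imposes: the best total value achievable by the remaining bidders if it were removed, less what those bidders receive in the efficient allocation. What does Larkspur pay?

Larkspur pays $21.

Efficient allocation: Umbra→Slot 4 ($102), Larkspur→Slot 3 ($132), Flint→Slot 6 ($68), Ridgeline→Slot 2 ($129); total welfare W = $431.
Larkspur receives Slot 3 at value $132, so the others get W − 132 = $299.
Without Larkspur: best allocation of the remaining 3 bidders over all 4 slots is Umbra→Slot 3 ($123), Flint→Slot 6 ($68), Ridgeline→Slot 2 ($129), total $320.
VCG payment = (others' best without Larkspur) − (others' welfare with Larkspur) = 320 − 299 = $21.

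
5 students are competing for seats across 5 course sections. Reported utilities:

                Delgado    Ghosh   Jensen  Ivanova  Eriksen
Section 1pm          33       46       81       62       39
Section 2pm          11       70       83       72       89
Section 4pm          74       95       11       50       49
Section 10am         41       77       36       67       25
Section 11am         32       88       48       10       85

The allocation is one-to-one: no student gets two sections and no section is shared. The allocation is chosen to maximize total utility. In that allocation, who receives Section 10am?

Ivanova receives Section 10am.

Optimal: Delgado→Section 4pm (74 points), Ghosh→Section 11am (88 points), Jensen→Section 1pm (81 points), Ivanova→Section 10am (67 points), Eriksen→Section 2pm (89 points) — total 74+88+81+67+89 = 399 points.
Max-entry greedy (repeatedly take the single best remaining cell) gives 364 points, worse by 35.
Ivanova's own top section is Section 2pm (72 points), but forcing Ivanova→Section 2pm and reassigning the rest optimally gives only 389 points — worse by 10.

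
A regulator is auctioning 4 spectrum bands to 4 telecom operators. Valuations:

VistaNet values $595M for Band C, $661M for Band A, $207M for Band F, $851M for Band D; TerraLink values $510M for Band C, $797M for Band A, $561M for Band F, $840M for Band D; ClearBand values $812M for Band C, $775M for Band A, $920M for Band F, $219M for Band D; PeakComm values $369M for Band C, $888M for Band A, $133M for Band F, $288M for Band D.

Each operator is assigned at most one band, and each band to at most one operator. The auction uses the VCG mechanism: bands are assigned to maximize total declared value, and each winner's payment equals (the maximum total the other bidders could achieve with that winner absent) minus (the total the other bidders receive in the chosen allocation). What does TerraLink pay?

TerraLink pays $256M.

Efficient allocation: VistaNet→Band C ($595M), TerraLink→Band D ($840M), ClearBand→Band F ($920M), PeakComm→Band A ($888M); total welfare W = $3243M.
TerraLink receives Band D at value $840M, so the others get W − 840 = $2403M.
Without TerraLink: best allocation of the remaining 3 bidders over all 4 bands is VistaNet→Band D ($851M), ClearBand→Band F ($920M), PeakComm→Band A ($888M), total $2659M.
VCG payment = (others' best without TerraLink) − (others' welfare with TerraLink) = 2659 − 2403 = $256M.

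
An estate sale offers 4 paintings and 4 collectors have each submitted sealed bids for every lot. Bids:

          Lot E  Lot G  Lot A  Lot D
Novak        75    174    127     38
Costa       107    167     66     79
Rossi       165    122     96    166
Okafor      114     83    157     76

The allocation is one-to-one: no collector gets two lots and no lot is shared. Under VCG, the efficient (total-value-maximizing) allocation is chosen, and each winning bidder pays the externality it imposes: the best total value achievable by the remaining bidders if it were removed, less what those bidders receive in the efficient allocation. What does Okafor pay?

Okafor pays $13.

Efficient allocation: Novak→Lot G ($174), Costa→Lot E ($107), Rossi→Lot D ($166), Okafor→Lot A ($157); total welfare W = $604.
Okafor receives Lot A at value $157, so the others get W − 157 = $447.
Without Okafor: best allocation of the remaining 3 bidders over all 4 lots is Novak→Lot A ($127), Costa→Lot G ($167), Rossi→Lot D ($166), total $460.
VCG payment = (others' best without Okafor) − (others' welfare with Okafor) = 460 − 447 = $13.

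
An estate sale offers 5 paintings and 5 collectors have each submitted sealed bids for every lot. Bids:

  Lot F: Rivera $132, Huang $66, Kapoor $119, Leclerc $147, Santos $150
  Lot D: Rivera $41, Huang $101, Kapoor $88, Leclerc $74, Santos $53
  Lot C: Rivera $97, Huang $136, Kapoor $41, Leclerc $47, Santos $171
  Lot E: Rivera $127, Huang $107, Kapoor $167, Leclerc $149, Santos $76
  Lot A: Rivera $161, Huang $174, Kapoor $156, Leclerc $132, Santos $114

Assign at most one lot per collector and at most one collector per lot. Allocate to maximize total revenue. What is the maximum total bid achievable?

Maximum total: $747

This is the linear assignment problem.
Optimal: Rivera→Lot A ($161), Huang→Lot D ($101), Kapoor→Lot E ($167), Leclerc→Lot F ($147), Santos→Lot C ($171) — total 161+101+167+147+171 = $747.
Max-entry greedy (repeatedly take the single best remaining cell) gives $700, worse by 47.
Next-best assignment: Rivera→Lot F, Huang→Lot A, Kapoor→Lot E, Leclerc→Lot D, Santos→Lot C = $718.
Swapping Kapoor↔Rivera (Kapoor→Lot A $156, Rivera→Lot E $127) loses 45.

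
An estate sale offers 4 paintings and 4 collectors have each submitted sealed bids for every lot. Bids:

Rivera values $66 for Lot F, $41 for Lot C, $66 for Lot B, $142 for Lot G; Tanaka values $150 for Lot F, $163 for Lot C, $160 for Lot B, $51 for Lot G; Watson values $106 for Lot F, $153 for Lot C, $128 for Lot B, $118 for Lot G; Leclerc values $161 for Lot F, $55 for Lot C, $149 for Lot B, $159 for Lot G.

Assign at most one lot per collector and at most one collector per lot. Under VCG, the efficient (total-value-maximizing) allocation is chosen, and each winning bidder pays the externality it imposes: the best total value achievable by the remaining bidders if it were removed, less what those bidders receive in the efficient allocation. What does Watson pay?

Watson pays $3.

Efficient allocation: Rivera→Lot G ($142), Tanaka→Lot B ($160), Watson→Lot C ($153), Leclerc→Lot F ($161); total welfare W = $616.
Watson receives Lot C at value $153, so the others get W − 153 = $463.
Without Watson: best allocation of the remaining 3 bidders over all 4 lots is Rivera→Lot G ($142), Tanaka→Lot C ($163), Leclerc→Lot F ($161), total $466.
VCG payment = (others' best without Watson) − (others' welfare with Watson) = 466 − 463 = $3.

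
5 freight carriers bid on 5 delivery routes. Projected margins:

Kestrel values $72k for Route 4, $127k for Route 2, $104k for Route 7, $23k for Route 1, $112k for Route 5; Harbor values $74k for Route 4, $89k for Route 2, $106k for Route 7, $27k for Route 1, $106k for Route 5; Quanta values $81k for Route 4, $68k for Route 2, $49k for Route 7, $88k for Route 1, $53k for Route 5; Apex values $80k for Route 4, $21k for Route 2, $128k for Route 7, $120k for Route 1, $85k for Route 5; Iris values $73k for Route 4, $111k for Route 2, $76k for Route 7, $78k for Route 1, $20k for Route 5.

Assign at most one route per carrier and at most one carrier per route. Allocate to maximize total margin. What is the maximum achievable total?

Max total: $530k

Optimal: Kestrel→Route 5 ($112k), Harbor→Route 7 ($106k), Quanta→Route 4 ($81k), Apex→Route 1 ($120k), Iris→Route 2 ($111k) — total 112+106+81+120+111 = $530k.
Row-greedy (each carrier in turn takes its best remaining route) gives $479k, worse by 51.
Checked against all permutations: $530k is optimal.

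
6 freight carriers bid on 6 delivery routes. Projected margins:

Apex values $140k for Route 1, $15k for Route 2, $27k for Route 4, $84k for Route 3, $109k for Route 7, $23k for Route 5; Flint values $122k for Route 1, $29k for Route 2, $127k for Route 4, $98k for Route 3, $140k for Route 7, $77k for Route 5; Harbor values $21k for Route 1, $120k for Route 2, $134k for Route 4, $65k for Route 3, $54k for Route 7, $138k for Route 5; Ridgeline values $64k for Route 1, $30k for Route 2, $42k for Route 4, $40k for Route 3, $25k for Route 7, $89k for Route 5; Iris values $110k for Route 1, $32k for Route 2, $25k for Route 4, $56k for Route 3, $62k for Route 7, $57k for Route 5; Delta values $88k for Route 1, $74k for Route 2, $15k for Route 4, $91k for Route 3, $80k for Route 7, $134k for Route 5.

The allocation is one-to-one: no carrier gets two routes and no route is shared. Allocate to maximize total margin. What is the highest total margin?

Maximum total: $646k

This is a one-to-one assignment (maximum-weight bipartite matching).
Optimal: Apex→Route 7 ($109k), Flint→Route 4 ($127k), Harbor→Route 2 ($120k), Ridgeline→Route 5 ($89k), Iris→Route 1 ($110k), Delta→Route 3 ($91k) — total 109+127+120+89+110+91 = $646k.
Column-greedy (each route in turn goes to its best remaining carrier) gives $629k, worse by 17.
Next-best assignment: Apex→Route 7, Flint→Route 4, Harbor→Route 2, Ridgeline→Route 3, Iris→Route 1, Delta→Route 5 = $640k.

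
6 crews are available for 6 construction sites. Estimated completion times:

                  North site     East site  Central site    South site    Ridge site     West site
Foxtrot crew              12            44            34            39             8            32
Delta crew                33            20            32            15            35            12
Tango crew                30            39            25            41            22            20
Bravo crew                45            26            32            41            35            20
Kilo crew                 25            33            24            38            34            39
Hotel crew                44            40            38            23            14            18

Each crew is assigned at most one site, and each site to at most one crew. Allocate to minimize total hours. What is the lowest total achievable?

Minimum total: 111 hours

Optimal: Foxtrot crew→North site (12 hours), Delta crew→South site (15 hours), Tango crew→West site (20 hours), Bravo crew→East site (26 hours), Kilo crew→Central site (24 hours), Hotel crew→Ridge site (14 hours) — total 12+15+20+26+24+14 = 111 hours.
Min-entry greedy (repeatedly take the single cheapest remaining cell) gives 123 hours, worse by 12.
Next-best assignment: Foxtrot crew→North site, Delta crew→South site, Tango crew→Ridge site, Bravo crew→East site, Kilo crew→Central site, Hotel crew→West site = 117 hours.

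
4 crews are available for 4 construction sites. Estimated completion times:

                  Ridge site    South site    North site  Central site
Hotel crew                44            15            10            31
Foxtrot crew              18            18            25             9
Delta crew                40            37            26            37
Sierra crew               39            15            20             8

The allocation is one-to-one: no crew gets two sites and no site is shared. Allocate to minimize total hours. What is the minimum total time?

Minimum total: 67 hours

This is a one-to-one assignment (minimum-cost bipartite matching).
Optimal: Hotel crew→South site (15 hours), Foxtrot crew→Ridge site (18 hours), Delta crew→North site (26 hours), Sierra crew→Central site (8 hours) — total 15+18+26+8 = 67 hours.
Row-greedy (each crew in turn takes its cheapest remaining site) gives 95 hours, worse by 28.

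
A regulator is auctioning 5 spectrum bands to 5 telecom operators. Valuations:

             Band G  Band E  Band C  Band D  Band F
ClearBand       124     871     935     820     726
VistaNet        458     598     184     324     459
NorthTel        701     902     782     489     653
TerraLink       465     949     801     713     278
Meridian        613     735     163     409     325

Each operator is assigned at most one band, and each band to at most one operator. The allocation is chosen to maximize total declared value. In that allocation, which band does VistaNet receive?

VistaNet receives Band F.

Optimal: ClearBand→Band D ($820M), VistaNet→Band F ($459M), NorthTel→Band C ($782M), TerraLink→Band E ($949M), Meridian→Band G ($613M) — total 820+459+782+949+613 = $3623M.
VistaNet's own top band is Band E ($598M), but forcing VistaNet→Band E and reassigning the rest optimally gives only $3512M — worse by 111.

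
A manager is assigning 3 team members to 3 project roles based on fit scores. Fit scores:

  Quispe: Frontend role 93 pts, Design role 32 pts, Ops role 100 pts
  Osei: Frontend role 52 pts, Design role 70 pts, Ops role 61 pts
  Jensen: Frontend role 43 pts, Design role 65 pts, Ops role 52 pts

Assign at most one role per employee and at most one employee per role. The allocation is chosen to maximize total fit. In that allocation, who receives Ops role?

Optimal: Quispe→Frontend role (93 pts), Osei→Ops role (61 pts), Jensen→Design role (65 pts) — total 93+61+65 = 219 pts.
Max-entry greedy (repeatedly take the single best remaining cell) gives 213 pts, worse by 6.
Osei's own top role is Design role (70 pts), but forcing Osei→Design role and reassigning the rest optimally gives only 215 pts — worse by 4.

Osei receives Ops role.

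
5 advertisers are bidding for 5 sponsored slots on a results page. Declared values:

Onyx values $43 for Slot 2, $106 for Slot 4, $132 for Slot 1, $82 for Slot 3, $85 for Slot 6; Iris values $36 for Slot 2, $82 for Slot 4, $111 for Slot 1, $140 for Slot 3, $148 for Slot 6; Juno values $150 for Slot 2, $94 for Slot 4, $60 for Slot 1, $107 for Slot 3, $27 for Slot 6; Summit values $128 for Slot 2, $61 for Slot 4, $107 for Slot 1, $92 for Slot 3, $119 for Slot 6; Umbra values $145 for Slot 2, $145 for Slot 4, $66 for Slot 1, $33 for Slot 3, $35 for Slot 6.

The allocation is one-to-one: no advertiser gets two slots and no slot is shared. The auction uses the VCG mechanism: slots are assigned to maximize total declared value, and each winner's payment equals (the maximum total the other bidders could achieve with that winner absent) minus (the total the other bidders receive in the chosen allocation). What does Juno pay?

Juno pays $17.

Efficient allocation: Onyx→Slot 1 ($132), Iris→Slot 3 ($140), Juno→Slot 2 ($150), Summit→Slot 6 ($119), Umbra→Slot 4 ($145); total welfare W = $686.
Juno receives Slot 2 at value $150, so the others get W − 150 = $536.
Without Juno: best allocation of the remaining 4 bidders over all 5 slots is Onyx→Slot 1 ($132), Iris→Slot 6 ($148), Summit→Slot 2 ($128), Umbra→Slot 4 ($145), total $553.
VCG payment = (others' best without Juno) − (others' welfare with Juno) = 553 − 536 = $17.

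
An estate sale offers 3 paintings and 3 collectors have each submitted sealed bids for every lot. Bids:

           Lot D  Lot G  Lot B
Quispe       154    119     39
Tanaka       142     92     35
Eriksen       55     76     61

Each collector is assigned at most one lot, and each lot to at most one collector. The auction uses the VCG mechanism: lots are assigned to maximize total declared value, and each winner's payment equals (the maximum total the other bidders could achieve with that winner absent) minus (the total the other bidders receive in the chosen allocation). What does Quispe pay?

Quispe pays $15.

Efficient allocation: Quispe→Lot G ($119), Tanaka→Lot D ($142), Eriksen→Lot B ($61); total welfare W = $322.
Quispe receives Lot G at value $119, so the others get W − 119 = $203.
Without Quispe: best allocation of the remaining 2 bidders over all 3 lots is Tanaka→Lot D ($142), Eriksen→Lot G ($76), total $218.
VCG payment = (others' best without Quispe) − (others' welfare with Quispe) = 218 − 203 = $15.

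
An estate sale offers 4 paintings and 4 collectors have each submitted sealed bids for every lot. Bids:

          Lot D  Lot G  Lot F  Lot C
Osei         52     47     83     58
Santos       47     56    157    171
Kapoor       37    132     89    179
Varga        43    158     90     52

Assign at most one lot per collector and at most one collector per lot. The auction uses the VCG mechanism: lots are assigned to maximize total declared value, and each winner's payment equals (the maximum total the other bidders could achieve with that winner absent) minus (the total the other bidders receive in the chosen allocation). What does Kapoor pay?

Kapoor pays $45.

Efficient allocation: Osei→Lot D ($52), Santos→Lot F ($157), Kapoor→Lot C ($179), Varga→Lot G ($158); total welfare W = $546.
Kapoor receives Lot C at value $179, so the others get W − 179 = $367.
Without Kapoor: best allocation of the remaining 3 bidders over all 4 lots is Osei→Lot F ($83), Santos→Lot C ($171), Varga→Lot G ($158), total $412.
VCG payment = (others' best without Kapoor) − (others' welfare with Kapoor) = 412 − 367 = $45.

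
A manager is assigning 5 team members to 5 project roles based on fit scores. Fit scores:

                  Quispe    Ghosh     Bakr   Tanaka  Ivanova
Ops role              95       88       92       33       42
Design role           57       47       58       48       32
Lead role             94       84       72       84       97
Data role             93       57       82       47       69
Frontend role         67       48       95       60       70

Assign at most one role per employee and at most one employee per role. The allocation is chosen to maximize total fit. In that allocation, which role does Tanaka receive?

Optimal: Quispe→Data role (93 pts), Ghosh→Ops role (88 pts), Bakr→Frontend role (95 pts), Tanaka→Design role (48 pts), Ivanova→Lead role (97 pts) — total 93+88+95+48+97 = 421 pts.
Column-greedy (each role in turn goes to its best remaining employee) gives 367 pts, worse by 54.
Next-best assignment: Quispe→Data role, Ghosh→Ops role, Bakr→Design role, Tanaka→Frontend role, Ivanova→Lead role = 396 pts.
Tanaka's own top role is Lead role (84 pts), but forcing Tanaka→Lead role and reassigning the rest optimally gives only 393 pts — worse by 28.

Tanaka receives Design role.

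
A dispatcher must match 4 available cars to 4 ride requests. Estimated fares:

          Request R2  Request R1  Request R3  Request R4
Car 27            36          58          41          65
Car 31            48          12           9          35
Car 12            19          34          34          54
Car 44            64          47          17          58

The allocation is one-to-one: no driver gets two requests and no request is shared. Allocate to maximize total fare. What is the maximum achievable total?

Maximum total: $198

This is a one-to-one assignment (maximum-weight bipartite matching).
Optimal: Car 27→Request R1 ($58), Car 31→Request R2 ($48), Car 12→Request R3 ($34), Car 44→Request R4 ($58) — total 58+48+34+58 = $198.
Row-greedy (each driver in turn takes its best remaining request) gives $164, worse by 34.
Next-best assignment: Car 27→Request R4, Car 31→Request R2, Car 12→Request R3, Car 44→Request R1 = $194.
Swapping Car 31↔Car 12 (Car 31→Request R3 $9, Car 12→Request R2 $19) loses 54.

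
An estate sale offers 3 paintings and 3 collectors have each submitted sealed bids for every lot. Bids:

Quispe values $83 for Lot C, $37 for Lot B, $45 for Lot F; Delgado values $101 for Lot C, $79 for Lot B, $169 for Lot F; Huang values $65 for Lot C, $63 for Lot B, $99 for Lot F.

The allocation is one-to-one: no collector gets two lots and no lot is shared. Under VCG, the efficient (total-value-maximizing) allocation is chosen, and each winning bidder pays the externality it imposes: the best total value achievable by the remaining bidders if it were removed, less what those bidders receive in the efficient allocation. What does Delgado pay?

Efficient allocation: Quispe→Lot C ($83), Delgado→Lot F ($169), Huang→Lot B ($63); total welfare W = $315.
Delgado receives Lot F at value $169, so the others get W − 169 = $146.
Without Delgado: best allocation of the remaining 2 bidders over all 3 lots is Quispe→Lot C ($83), Huang→Lot F ($99), total $182.
VCG payment = (others' best without Delgado) − (others' welfare with Delgado) = 182 − 146 = $36.

Delgado pays $36.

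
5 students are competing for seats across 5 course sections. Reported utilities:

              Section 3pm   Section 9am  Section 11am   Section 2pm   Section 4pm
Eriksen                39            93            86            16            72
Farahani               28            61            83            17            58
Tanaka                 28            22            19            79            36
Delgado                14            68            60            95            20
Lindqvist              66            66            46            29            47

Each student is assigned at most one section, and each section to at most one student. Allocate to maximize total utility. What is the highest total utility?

Maximum total: 373 points

Optimal: Eriksen→Section 9am (93 points), Farahani→Section 11am (83 points), Tanaka→Section 4pm (36 points), Delgado→Section 2pm (95 points), Lindqvist→Section 3pm (66 points) — total 93+83+36+95+66 = 373 points.
Row-greedy (each student in turn takes its best remaining section) gives 341 points, worse by 32.
No other one-to-one assignment exceeds 373 points.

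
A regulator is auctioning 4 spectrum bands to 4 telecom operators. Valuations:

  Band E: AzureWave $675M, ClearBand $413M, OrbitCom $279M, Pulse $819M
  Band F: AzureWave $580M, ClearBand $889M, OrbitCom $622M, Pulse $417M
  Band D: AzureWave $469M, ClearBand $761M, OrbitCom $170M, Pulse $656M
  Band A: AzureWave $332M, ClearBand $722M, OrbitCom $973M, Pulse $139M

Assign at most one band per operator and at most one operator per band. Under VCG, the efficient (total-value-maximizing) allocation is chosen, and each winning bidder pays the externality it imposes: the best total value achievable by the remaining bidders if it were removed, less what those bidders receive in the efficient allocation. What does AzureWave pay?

AzureWave pays $163M.

Efficient allocation: AzureWave→Band E ($675M), ClearBand→Band F ($889M), OrbitCom→Band A ($973M), Pulse→Band D ($656M); total welfare W = $3193M.
AzureWave receives Band E at value $675M, so the others get W − 675 = $2518M.
Without AzureWave: best allocation of the remaining 3 bidders over all 4 bands is ClearBand→Band F ($889M), OrbitCom→Band A ($973M), Pulse→Band E ($819M), total $2681M.
VCG payment = (others' best without AzureWave) − (others' welfare with AzureWave) = 2681 − 2518 = $163M.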